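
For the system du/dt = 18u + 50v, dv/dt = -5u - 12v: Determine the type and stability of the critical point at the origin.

unstable spiral

A = [[18,50],[-5,-12]]; det(A-λI) = λ^2 - 6λ + 34.
λ = 3 ± 5i: positive real part.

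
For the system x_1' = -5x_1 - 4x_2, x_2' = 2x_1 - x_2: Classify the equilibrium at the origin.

A = [[-5,-4],[2,-1]]; det(A-λI) = λ^2 + 6λ + 13.
λ = -3 ± 2i: negative real part.

stable spiral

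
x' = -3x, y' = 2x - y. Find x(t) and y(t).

Coefficient matrix A = [[-3, 0], [2, -1]].
Characteristic polynomial det(A - λI) = λ^2 + 4λ + 3 = 0.
Eigenvalues λ = -3, -1.
For λ=-3: (A-λI) row 2 is [2, 2], so an eigenvector is (-1, 1).
For λ=-1: (A-λI) row 1 is [-2, 0], so an eigenvector is (0, -1).
General solution: C_1e^(-3t)(-1,1) + C_2e^(-t)(0,-1).

x(t) = -C_1e^(-3t), y(t) = C_1e^(-3t) - C_2e^(-t)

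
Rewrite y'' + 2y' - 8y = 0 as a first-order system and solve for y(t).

Let x_1 = y, x_2 = y'. Then x_1' = x_2 and x_2' = 8x_1 - 2x_2.
A = [[0,1],[8,-2]]; det(A-λI) = λ^2 + 2λ - 8.
Eigenvalues λ = -4, 2 with eigenvectors (1,-4), (1,2).

y(t) = K_1e^(-4t) + K_2e^(2t)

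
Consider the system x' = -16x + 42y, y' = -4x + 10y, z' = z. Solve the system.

x(t) = 7K_1e^(-4t) + 3K_2e^(-2t), y(t) = 2K_1e^(-4t) + K_2e^(-2t), z(t) = K_3e^(t)

Coefficient matrix A = [[-16, 42, 0], [-4, 10, 0], [0, 0, 1]].
det(A - λI) = 0 gives eigenvalues λ = -4, -2, 1.
For λ=-4: eigenvector (7,2,0).
For λ=-2: eigenvector (3,1,0).
For λ=1: eigenvector (0,0,1).
General solution: K_1e^(-4t)(7,2,0) + K_2e^(-2t)(3,1,0) + K_3e^(t)(0,0,1).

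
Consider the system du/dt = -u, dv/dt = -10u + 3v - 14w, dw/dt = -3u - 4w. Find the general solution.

Coefficient matrix A = [[-1, 0, 0], [-10, 3, -14], [-3, 0, -4]].
det(A - λI) = 0 gives eigenvalues λ = 3, -1, -4.
For λ=3: eigenvector (0,1,0).
For λ=-1: eigenvector (1,-1,-1).
For λ=-4: eigenvector (0,2,1).
General solution: K_1e^(3t)(0,1,0) + K_2e^(-t)(1,-1,-1) + K_3e^(-4t)(0,2,1).

u(t) = K_2e^(-t), v(t) = K_1e^(3t) - K_2e^(-t) + 2K_3e^(-4t), w(t) = -K_2e^(-t) + K_3e^(-4t)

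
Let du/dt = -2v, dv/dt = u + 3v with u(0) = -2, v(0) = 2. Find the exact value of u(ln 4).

A = [[0,-2],[1,3]]; eigenvalues λ = 1, 2.
Eigenvectors: (2,-1) for λ=1, (-1,1) for λ=2.
From the initial condition, c_1 = 0, c_2 = 2.
u(ln 4) = (0)(4^1)(2) + (2)(4^2)(-1) = -32.

-32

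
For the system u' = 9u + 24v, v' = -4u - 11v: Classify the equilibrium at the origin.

saddle

A = [[9,24],[-4,-11]]; det(A-λI) = λ^2 + 2λ - 3.
λ = -3, 1: opposite signs.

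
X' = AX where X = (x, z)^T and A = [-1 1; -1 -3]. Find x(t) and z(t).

Coefficient matrix A = [[-1, 1], [-1, -3]].
Characteristic polynomial det(A - λI) = λ^2 + 4λ + 4 = 0.
Single eigenvalue λ = -2 with algebraic multiplicity 2.
Eigenvector v = (1,-1); generalized eigenvector w with (A-λI)w=v is (-1,2).
General solution: e^(-2t)[K_1·v + K_2·(t·v + w)].

x(t) = K_1e^(-2t) + K_2te^(-2t) - K_2e^(-2t), z(t) = -K_1e^(-2t) - K_2te^(-2t) + 2K_2e^(-2t)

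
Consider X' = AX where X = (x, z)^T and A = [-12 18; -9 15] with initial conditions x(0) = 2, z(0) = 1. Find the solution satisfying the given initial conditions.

Coefficient matrix A = [[-12, 18], [-9, 15]].
Characteristic polynomial det(A - λI) = λ^2 - 3λ - 18 = 0.
Eigenvalues λ = -3, 6.
For λ=-3: (A-λI) row 1 is [-9, 18], so an eigenvector is (-2, -1).
For λ=6: (A-λI) row 1 is [-18, 18], so an eigenvector is (-1, -1).
General solution: C_1e^(-3t)(-2,-1) + C_2e^(6t)(-1,-1).
Applying x(0)=2, z(0)=1 gives C_1=-1, C_2=0.

x(t) = 2e^(-3t), z(t) = e^(-3t)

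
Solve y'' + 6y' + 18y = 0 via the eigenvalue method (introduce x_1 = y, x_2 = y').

y(t) = C_1e^(-3t)cos(3t) + C_2e^(-3t)sin(3t)

Let x_1 = y, x_2 = y'. Then x_1' = x_2 and x_2' = -18x_1 - 6x_2.
A = [[0,1],[-18,-6]]; det(A-λI) = λ^2 + 6λ + 18.
Eigenvalues λ = -3 ± 3i.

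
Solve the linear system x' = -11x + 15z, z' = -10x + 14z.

x(t) = K_1e^(4t) + 3K_2e^(-t), z(t) = K_1e^(4t) + 2K_2e^(-t)

Coefficient matrix A = [[-11, 15], [-10, 14]].
Characteristic polynomial det(A - λI) = λ^2 - 3λ - 4 = 0.
Eigenvalues λ = 4, -1.
For λ=4: (A-λI) row 1 is [-15, 15], so an eigenvector is (1, 1).
For λ=-1: (A-λI) row 1 is [-10, 15], so an eigenvector is (3, 2).
General solution: K_1e^(4t)(1,1) + K_2e^(-t)(3,2).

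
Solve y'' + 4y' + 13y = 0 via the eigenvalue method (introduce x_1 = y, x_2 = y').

Let x_1 = y, x_2 = y'. Then x_1' = x_2 and x_2' = -13x_1 - 4x_2.
A = [[0,1],[-13,-4]]; det(A-λI) = λ^2 + 4λ + 13.
Eigenvalues λ = -2 ± 3i.

y(t) = c_1e^(-2t)cos(3t) + c_2e^(-2t)sin(3t)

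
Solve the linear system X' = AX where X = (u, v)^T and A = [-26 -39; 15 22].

Coefficient matrix A = [[-26, -39], [15, 22]].
Characteristic polynomial det(A - λI) = λ^2 + 4λ + 13 = 0.
Eigenvalues λ = -2 ± 3i (complex conjugate pair).
For λ=-2+3i: an eigenvector is (3,-2) - i(2,-1) = (3 - 2i, -2 + i).
A real fundamental pair from Re and Im of e^((-2+3i)t)v: X_1 = e^(-2t)(cos(3t)·(3,-2) + sin(3t)·(2,-1)), X_2 = e^(-2t)(sin(3t)·(3,-2) - cos(3t)·(2,-1)).
General solution: C_1X_1 + C_2X_2.

u(t) = 2C_1e^(-2t)sin(3t) + 3C_1e^(-2t)cos(3t) + 3C_2e^(-2t)sin(3t) - 2C_2e^(-2t)cos(3t), v(t) = -C_1e^(-2t)sin(3t) - 2C_1e^(-2t)cos(3t) - 2C_2e^(-2t)sin(3t) + C_2e^(-2t)cos(3t)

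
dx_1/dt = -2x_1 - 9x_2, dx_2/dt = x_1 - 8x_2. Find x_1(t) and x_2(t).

x_1(t) = -3c_1e^(-5t) - 3c_2te^(-5t) - c_2e^(-5t), x_2(t) = -c_1e^(-5t) - c_2te^(-5t)

Coefficient matrix A = [[-2, -9], [1, -8]].
Characteristic polynomial det(A - λI) = λ^2 + 10λ + 25 = 0.
Single eigenvalue λ = -5 with algebraic multiplicity 2.
Eigenvector v = (-3,-1); generalized eigenvector w with (A-λI)w=v is (-1,0).
General solution: e^(-5t)[c_1·v + c_2·(t·v + w)].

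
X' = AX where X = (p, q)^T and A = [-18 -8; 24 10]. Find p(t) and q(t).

Coefficient matrix A = [[-18, -8], [24, 10]].
Characteristic polynomial det(A - λI) = λ^2 + 8λ + 12 = 0.
Eigenvalues λ = -2, -6.
For λ=-2: (A-λI) row 1 is [-16, -8], so an eigenvector is (1, -2).
For λ=-6: (A-λI) row 1 is [-12, -8], so an eigenvector is (-2, 3).
General solution: C_1e^(-2t)(1,-2) + C_2e^(-6t)(-2,3).

p(t) = C_1e^(-2t) - 2C_2e^(-6t), q(t) = -2C_1e^(-2t) + 3C_2e^(-6t)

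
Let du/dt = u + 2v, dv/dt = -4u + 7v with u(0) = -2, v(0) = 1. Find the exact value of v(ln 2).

152

A = [[1,2],[-4,7]]; eigenvalues λ = 5, 3.
Eigenvectors: (1,2) for λ=5, (-1,-1) for λ=3.
From the initial condition, c_1 = 3, c_2 = 5.
v(ln 2) = (3)(2^5)(2) + (5)(2^3)(-1) = 152.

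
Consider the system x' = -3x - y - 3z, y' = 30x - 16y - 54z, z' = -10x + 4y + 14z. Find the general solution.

Coefficient matrix A = [[-3, -1, -3], [30, -16, -54], [-10, 4, 14]].
det(A - λI) = 0 gives eigenvalues λ = -3, 2, -4.
For λ=-3: eigenvector (1,-6,2).
For λ=2: eigenvector (0,-3,1).
For λ=-4: eigenvector (1,-2,1).
General solution: c_1e^(-3t)(1,-6,2) + c_2e^(2t)(0,-3,1) + c_3e^(-4t)(1,-2,1).

x(t) = c_1e^(-3t) + c_3e^(-4t), y(t) = -6c_1e^(-3t) - 3c_2e^(2t) - 2c_3e^(-4t), z(t) = 2c_1e^(-3t) + c_2e^(2t) + c_3e^(-4t)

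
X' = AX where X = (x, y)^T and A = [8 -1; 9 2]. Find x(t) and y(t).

x(t) = -C_1e^(5t) - C_2te^(5t) - C_2e^(5t), y(t) = -3C_1e^(5t) - 3C_2te^(5t) - 2C_2e^(5t)

Coefficient matrix A = [[8, -1], [9, 2]].
Characteristic polynomial det(A - λI) = λ^2 - 10λ + 25 = 0.
Single eigenvalue λ = 5 with algebraic multiplicity 2.
Eigenvector v = (-1,-3); generalized eigenvector w with (A-λI)w=v is (-1,-2).
General solution: e^(5t)[C_1·v + C_2·(t·v + w)].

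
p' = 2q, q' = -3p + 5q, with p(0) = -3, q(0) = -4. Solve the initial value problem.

Coefficient matrix A = [[0, 2], [-3, 5]].
Characteristic polynomial det(A - λI) = λ^2 - 5λ + 6 = 0.
Eigenvalues λ = 3, 2.
For λ=3: (A-λI) row 1 is [-3, 2], so an eigenvector is (-2, -3).
For λ=2: (A-λI) row 1 is [-2, 2], so an eigenvector is (-1, -1).
General solution: C_1e^(3t)(-2,-3) + C_2e^(2t)(-1,-1).
Applying p(0)=-3, q(0)=-4 gives C_1=1, C_2=1.

p(t) = -2e^(3t) - e^(2t), q(t) = -3e^(3t) - e^(2t)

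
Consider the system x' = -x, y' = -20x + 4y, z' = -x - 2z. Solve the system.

Coefficient matrix A = [[-1, 0, 0], [-20, 4, 0], [-1, 0, -2]].
det(A - λI) = 0 gives eigenvalues λ = -1, 4, -2.
For λ=-1: eigenvector (1,4,-1).
For λ=4: eigenvector (0,1,0).
For λ=-2: eigenvector (0,0,1).
General solution: c_1e^(-t)(1,4,-1) + c_2e^(4t)(0,1,0) + c_3e^(-2t)(0,0,1).

x(t) = c_1e^(-t), y(t) = 4c_1e^(-t) + c_2e^(4t), z(t) = -c_1e^(-t) + c_3e^(-2t)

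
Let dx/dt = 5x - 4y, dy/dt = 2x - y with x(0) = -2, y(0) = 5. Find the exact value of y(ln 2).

-32

A = [[5,-4],[2,-1]]; eigenvalues λ = 3, 1.
Eigenvectors: (2,1) for λ=3, (1,1) for λ=1.
From the initial condition, c_1 = -7, c_2 = 12.
y(ln 2) = (-7)(2^3)(1) + (12)(2^1)(1) = -32.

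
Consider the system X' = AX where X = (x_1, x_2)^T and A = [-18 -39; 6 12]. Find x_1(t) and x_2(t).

Coefficient matrix A = [[-18, -39], [6, 12]].
Characteristic polynomial det(A - λI) = λ^2 + 6λ + 18 = 0.
Eigenvalues λ = -3 ± 3i (complex conjugate pair).
For λ=-3+3i: an eigenvector is (2,-1) - i(3,-1) = (2 - 3i, -1 + i).
A real fundamental pair from Re and Im of e^((-3+3i)t)v: X_1 = e^(-3t)(cos(3t)·(2,-1) + sin(3t)·(3,-1)), X_2 = e^(-3t)(sin(3t)·(2,-1) - cos(3t)·(3,-1)).
General solution: K_1X_1 + K_2X_2.

x_1(t) = 3K_1e^(-3t)sin(3t) + 2K_1e^(-3t)cos(3t) + 2K_2e^(-3t)sin(3t) - 3K_2e^(-3t)cos(3t), x_2(t) = -K_1e^(-3t)sin(3t) - K_1e^(-3t)cos(3t) - K_2e^(-3t)sin(3t) + K_2e^(-3t)cos(3t)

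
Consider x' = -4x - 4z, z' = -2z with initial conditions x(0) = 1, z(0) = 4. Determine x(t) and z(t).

Coefficient matrix A = [[-4, -4], [0, -2]].
Characteristic polynomial det(A - λI) = λ^2 + 6λ + 8 = 0.
Eigenvalues λ = -2, -4.
For λ=-2: (A-λI) row 1 is [-2, -4], so an eigenvector is (-2, 1).
For λ=-4: (A-λI) row 1 is [0, -4], so an eigenvector is (-1, 0).
General solution: C_1e^(-2t)(-2,1) + C_2e^(-4t)(-1,0).
Applying x(0)=1, z(0)=4 gives C_1=4, C_2=-9.

x(t) = -8e^(-2t) + 9e^(-4t), z(t) = 4e^(-2t)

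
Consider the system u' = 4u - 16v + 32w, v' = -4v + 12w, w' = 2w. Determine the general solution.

u(t) = 2K_1e^(-4t) + K_2e^(4t), v(t) = K_1e^(-4t) + 2K_3e^(2t), w(t) = K_3e^(2t)

Coefficient matrix A = [[4, -16, 32], [0, -4, 12], [0, 0, 2]].
det(A - λI) = 0 gives eigenvalues λ = -4, 4, 2.
For λ=-4: eigenvector (2,1,0).
For λ=4: eigenvector (1,0,0).
For λ=2: eigenvector (0,2,1).
General solution: K_1e^(-4t)(2,1,0) + K_2e^(4t)(1,0,0) + K_3e^(2t)(0,2,1).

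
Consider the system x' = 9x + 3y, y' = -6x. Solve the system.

Coefficient matrix A = [[9, 3], [-6, 0]].
Characteristic polynomial det(A - λI) = λ^2 - 9λ + 18 = 0.
Eigenvalues λ = 3, 6.
For λ=3: (A-λI) row 1 is [6, 3], so an eigenvector is (1, -2).
For λ=6: (A-λI) row 1 is [3, 3], so an eigenvector is (1, -1).
General solution: K_1e^(3t)(1,-2) + K_2e^(6t)(1,-1).

x(t) = K_1e^(3t) + K_2e^(6t), y(t) = -2K_1e^(3t) - K_2e^(6t)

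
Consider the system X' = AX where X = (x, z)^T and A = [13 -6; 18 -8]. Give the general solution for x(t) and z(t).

Coefficient matrix A = [[13, -6], [18, -8]].
Characteristic polynomial det(A - λI) = λ^2 - 5λ + 4 = 0.
Eigenvalues λ = 4, 1.
For λ=4: (A-λI) row 1 is [9, -6], so an eigenvector is (-2, -3).
For λ=1: (A-λI) row 1 is [12, -6], so an eigenvector is (1, 2).
General solution: c_1e^(4t)(-2,-3) + c_2e^(t)(1,2).

x(t) = -2c_1e^(4t) + c_2e^(t), z(t) = -3c_1e^(4t) + 2c_2e^(t)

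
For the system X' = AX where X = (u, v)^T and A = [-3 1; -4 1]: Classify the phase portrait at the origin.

stable improper node

A = [[-3,1],[-4,1]]; det(A-λI) = λ^2 + 2λ + 1.
repeated λ = -1 with a single eigenvector.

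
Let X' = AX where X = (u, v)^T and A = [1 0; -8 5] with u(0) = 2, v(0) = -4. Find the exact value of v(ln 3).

-1932

A = [[1,0],[-8,5]]; eigenvalues λ = 5, 1.
Eigenvectors: (0,1) for λ=5, (-1,-2) for λ=1.
From the initial condition, c_1 = -8, c_2 = -2.
v(ln 3) = (-8)(3^5)(1) + (-2)(3^1)(-2) = -1932.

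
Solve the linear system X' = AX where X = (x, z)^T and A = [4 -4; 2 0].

Coefficient matrix A = [[4, -4], [2, 0]].
Characteristic polynomial det(A - λI) = λ^2 - 4λ + 8 = 0.
Eigenvalues λ = 2 ± 2i (complex conjugate pair).
For λ=2+2i: an eigenvector is (-1,-1) - i(1,0) = (-1 - i, -1).
A real fundamental pair from Re and Im of e^((2+2i)t)v: X_1 = e^(2t)(cos(2t)·(-1,-1) + sin(2t)·(1,0)), X_2 = e^(2t)(sin(2t)·(-1,-1) - cos(2t)·(1,0)).
General solution: K_1X_1 + K_2X_2.

x(t) = K_1e^(2t)sin(2t) - K_1e^(2t)cos(2t) - K_2e^(2t)sin(2t) - K_2e^(2t)cos(2t), z(t) = -K_1e^(2t)cos(2t) - K_2e^(2t)sin(2t)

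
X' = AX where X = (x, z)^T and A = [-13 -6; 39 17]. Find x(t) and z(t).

x(t) = C_1e^(2t)sin(3t) + C_1e^(2t)cos(3t) + C_2e^(2t)sin(3t) - C_2e^(2t)cos(3t), z(t) = -2C_1e^(2t)sin(3t) - 3C_1e^(2t)cos(3t) - 3C_2e^(2t)sin(3t) + 2C_2e^(2t)cos(3t)

Coefficient matrix A = [[-13, -6], [39, 17]].
Characteristic polynomial det(A - λI) = λ^2 - 4λ + 13 = 0.
Eigenvalues λ = 2 ± 3i (complex conjugate pair).
For λ=2+3i: an eigenvector is (1,-3) - i(1,-2) = (1 - i, -3 + 2i).
A real fundamental pair from Re and Im of e^((2+3i)t)v: X_1 = e^(2t)(cos(3t)·(1,-3) + sin(3t)·(1,-2)), X_2 = e^(2t)(sin(3t)·(1,-3) - cos(3t)·(1,-2)).
General solution: C_1X_1 + C_2X_2.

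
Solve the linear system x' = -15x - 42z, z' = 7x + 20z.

Coefficient matrix A = [[-15, -42], [7, 20]].
Characteristic polynomial det(A - λI) = λ^2 - 5λ - 6 = 0.
Eigenvalues λ = 6, -1.
For λ=6: (A-λI) row 1 is [-21, -42], so an eigenvector is (-2, 1).
For λ=-1: (A-λI) row 1 is [-14, -42], so an eigenvector is (3, -1).
General solution: c_1e^(6t)(-2,1) + c_2e^(-t)(3,-1).

x(t) = -2c_1e^(6t) + 3c_2e^(-t), z(t) = c_1e^(6t) - c_2e^(-t)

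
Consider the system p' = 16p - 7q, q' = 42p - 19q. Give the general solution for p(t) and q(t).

p(t) = c_1e^(2t) - c_2e^(-5t), q(t) = 2c_1e^(2t) - 3c_2e^(-5t)

Coefficient matrix A = [[16, -7], [42, -19]].
Characteristic polynomial det(A - λI) = λ^2 + 3λ - 10 = 0.
Eigenvalues λ = 2, -5.
For λ=2: (A-λI) row 1 is [14, -7], so an eigenvector is (1, 2).
For λ=-5: (A-λI) row 1 is [21, -7], so an eigenvector is (-1, -3).
General solution: c_1e^(2t)(1,2) + c_2e^(-5t)(-1,-3).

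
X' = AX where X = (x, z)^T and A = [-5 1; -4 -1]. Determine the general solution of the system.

x(t) = -C_1e^(-3t) - C_2te^(-3t) + 2C_2e^(-3t), z(t) = -2C_1e^(-3t) - 2C_2te^(-3t) + 3C_2e^(-3t)

Coefficient matrix A = [[-5, 1], [-4, -1]].
Characteristic polynomial det(A - λI) = λ^2 + 6λ + 9 = 0.
Single eigenvalue λ = -3 with algebraic multiplicity 2.
Eigenvector v = (-1,-2); generalized eigenvector w with (A-λI)w=v is (2,3).
General solution: e^(-3t)[C_1·v + C_2·(t·v + w)].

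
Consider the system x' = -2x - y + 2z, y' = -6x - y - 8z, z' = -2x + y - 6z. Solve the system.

x(t) = K_1e^(-2t) + K_2e^(-3t) + K_3e^(-4t), y(t) = -2K_1e^(-2t) - K_2e^(-3t) + 2K_3e^(-4t), z(t) = -K_1e^(-2t) - K_2e^(-3t)

Coefficient matrix A = [[-2, -1, 2], [-6, -1, -8], [-2, 1, -6]].
det(A - λI) = 0 gives eigenvalues λ = -2, -3, -4.
For λ=-2: eigenvector (1,-2,-1).
For λ=-3: eigenvector (1,-1,-1).
For λ=-4: eigenvector (1,2,0).
General solution: K_1e^(-2t)(1,-2,-1) + K_2e^(-3t)(1,-1,-1) + K_3e^(-4t)(1,2,0).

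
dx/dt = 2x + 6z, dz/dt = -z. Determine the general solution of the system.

Coefficient matrix A = [[2, 6], [0, -1]].
Characteristic polynomial det(A - λI) = λ^2 - λ - 2 = 0.
Eigenvalues λ = 2, -1.
For λ=2: (A-λI) row 1 is [0, 6], so an eigenvector is (1, 0).
For λ=-1: (A-λI) row 1 is [3, 6], so an eigenvector is (2, -1).
General solution: C_1e^(2t)(1,0) + C_2e^(-t)(2,-1).

x(t) = C_1e^(2t) + 2C_2e^(-t), z(t) = -C_2e^(-t)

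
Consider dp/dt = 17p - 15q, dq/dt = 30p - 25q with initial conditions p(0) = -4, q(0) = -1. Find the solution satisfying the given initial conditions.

Coefficient matrix A = [[17, -15], [30, -25]].
Characteristic polynomial det(A - λI) = λ^2 + 8λ + 25 = 0.
Eigenvalues λ = -4 ± 3i (complex conjugate pair).
For λ=-4+3i: an eigenvector is (2,3) - i(-1,-1) = (2 + i, 3 + i).
A real fundamental pair from Re and Im of e^((-4+3i)t)v: X_1 = e^(-4t)(cos(3t)·(2,3) + sin(3t)·(-1,-1)), X_2 = e^(-4t)(sin(3t)·(2,3) - cos(3t)·(-1,-1)).
General solution: c_1X_1 + c_2X_2.
Applying p(0)=-4, q(0)=-1 gives c_1=3, c_2=-10.

p(t) = -23e^(-4t)sin(3t) - 4e^(-4t)cos(3t), q(t) = -33e^(-4t)sin(3t) - e^(-4t)cos(3t)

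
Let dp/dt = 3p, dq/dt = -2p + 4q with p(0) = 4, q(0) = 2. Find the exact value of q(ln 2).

A = [[3,0],[-2,4]]; eigenvalues λ = 3, 4.
Eigenvectors: (-1,-2) for λ=3, (0,1) for λ=4.
From the initial condition, c_1 = -4, c_2 = -6.
q(ln 2) = (-4)(2^3)(-2) + (-6)(2^4)(1) = -32.

-32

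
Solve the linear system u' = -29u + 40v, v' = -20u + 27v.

u(t) = -K_1e^(-t)sin(4t) + 3K_1e^(-t)cos(4t) + 3K_2e^(-t)sin(4t) + K_2e^(-t)cos(4t), v(t) = -K_1e^(-t)sin(4t) + 2K_1e^(-t)cos(4t) + 2K_2e^(-t)sin(4t) + K_2e^(-t)cos(4t)

Coefficient matrix A = [[-29, 40], [-20, 27]].
Characteristic polynomial det(A - λI) = λ^2 + 2λ + 17 = 0.
Eigenvalues λ = -1 ± 4i (complex conjugate pair).
For λ=-1+4i: an eigenvector is (3,2) - i(-1,-1) = (3 + i, 2 + i).
A real fundamental pair from Re and Im of e^((-1+4i)t)v: X_1 = e^(-t)(cos(4t)·(3,2) + sin(4t)·(-1,-1)), X_2 = e^(-t)(sin(4t)·(3,2) - cos(4t)·(-1,-1)).
General solution: K_1X_1 + K_2X_2.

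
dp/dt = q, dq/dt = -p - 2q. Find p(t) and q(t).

p(t) = -C_1e^(-t) - C_2te^(-t) - 2C_2e^(-t), q(t) = C_1e^(-t) + C_2te^(-t) + C_2e^(-t)

Coefficient matrix A = [[0, 1], [-1, -2]].
Characteristic polynomial det(A - λI) = λ^2 + 2λ + 1 = 0.
Single eigenvalue λ = -1 with algebraic multiplicity 2.
Eigenvector v = (-1,1); generalized eigenvector w with (A-λI)w=v is (-2,1).
General solution: e^(-t)[C_1·v + C_2·(t·v + w)].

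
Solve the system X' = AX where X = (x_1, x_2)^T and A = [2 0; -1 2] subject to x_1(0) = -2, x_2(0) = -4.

Coefficient matrix A = [[2, 0], [-1, 2]].
Characteristic polynomial det(A - λI) = λ^2 - 4λ + 4 = 0.
Single eigenvalue λ = 2 with algebraic multiplicity 2.
Eigenvector v = (0,1); generalized eigenvector w with (A-λI)w=v is (-1,-3).
General solution: e^(2t)[C_1·v + C_2·(t·v + w)].
Applying x_1(0)=-2, x_2(0)=-4 gives C_1=2, C_2=2.

x_1(t) = -2e^(2t), x_2(t) = 2te^(2t) - 4e^(2t)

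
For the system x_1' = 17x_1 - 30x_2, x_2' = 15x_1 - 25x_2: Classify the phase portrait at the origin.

stable spiral

A = [[17,-30],[15,-25]]; det(A-λI) = λ^2 + 8λ + 25.
λ = -4 ± 3i: negative real part.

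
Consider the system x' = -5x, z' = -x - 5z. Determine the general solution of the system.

Coefficient matrix A = [[-5, 0], [-1, -5]].
Characteristic polynomial det(A - λI) = λ^2 + 10λ + 25 = 0.
Single eigenvalue λ = -5 with algebraic multiplicity 2.
Eigenvector v = (0,-1); generalized eigenvector w with (A-λI)w=v is (1,-1).
General solution: e^(-5t)[C_1·v + C_2·(t·v + w)].

x(t) = C_2e^(-5t), z(t) = -C_1e^(-5t) - C_2te^(-5t) - C_2e^(-5t)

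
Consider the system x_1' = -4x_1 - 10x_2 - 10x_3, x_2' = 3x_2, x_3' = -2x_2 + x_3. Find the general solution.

Coefficient matrix A = [[-4, -10, -10], [0, 3, 0], [0, -2, 1]].
det(A - λI) = 0 gives eigenvalues λ = -4, 3, 1.
For λ=-4: eigenvector (1,0,0).
For λ=3: eigenvector (0,1,-1).
For λ=1: eigenvector (-2,0,1).
General solution: K_1e^(-4t)(1,0,0) + K_2e^(3t)(0,1,-1) + K_3e^(t)(-2,0,1).

x_1(t) = K_1e^(-4t) - 2K_3e^(t), x_2(t) = K_2e^(3t), x_3(t) = -K_2e^(3t) + K_3e^(t)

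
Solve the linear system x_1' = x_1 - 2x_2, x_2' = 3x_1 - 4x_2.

Coefficient matrix A = [[1, -2], [3, -4]].
Characteristic polynomial det(A - λI) = λ^2 + 3λ + 2 = 0.
Eigenvalues λ = -2, -1.
For λ=-2: (A-λI) row 1 is [3, -2], so an eigenvector is (2, 3).
For λ=-1: (A-λI) row 1 is [2, -2], so an eigenvector is (1, 1).
General solution: K_1e^(-2t)(2,3) + K_2e^(-t)(1,1).

x_1(t) = 2K_1e^(-2t) + K_2e^(-t), x_2(t) = 3K_1e^(-2t) + K_2e^(-t)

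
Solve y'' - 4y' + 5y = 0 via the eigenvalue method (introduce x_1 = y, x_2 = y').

Let x_1 = y, x_2 = y'. Then x_1' = x_2 and x_2' = -5x_1 + 4x_2.
A = [[0,1],[-5,4]]; det(A-λI) = λ^2 - 4λ + 5.
Eigenvalues λ = 2 ± i.

y(t) = c_1e^(2t)cos(t) + c_2e^(2t)sin(t)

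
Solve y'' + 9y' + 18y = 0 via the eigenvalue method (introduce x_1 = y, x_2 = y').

Let x_1 = y, x_2 = y'. Then x_1' = x_2 and x_2' = -18x_1 - 9x_2.
A = [[0,1],[-18,-9]]; det(A-λI) = λ^2 + 9λ + 18.
Eigenvalues λ = -3, -6 with eigenvectors (1,-3), (1,-6).

y(t) = c_1e^(-3t) + c_2e^(-6t)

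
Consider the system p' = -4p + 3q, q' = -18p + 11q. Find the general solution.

Coefficient matrix A = [[-4, 3], [-18, 11]].
Characteristic polynomial det(A - λI) = λ^2 - 7λ + 10 = 0.
Eigenvalues λ = 5, 2.
For λ=5: (A-λI) row 1 is [-9, 3], so an eigenvector is (1, 3).
For λ=2: (A-λI) row 1 is [-6, 3], so an eigenvector is (-1, -2).
General solution: c_1e^(5t)(1,3) + c_2e^(2t)(-1,-2).

p(t) = c_1e^(5t) - c_2e^(2t), q(t) = 3c_1e^(5t) - 2c_2e^(2t)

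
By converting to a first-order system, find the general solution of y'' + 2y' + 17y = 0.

Let x_1 = y, x_2 = y'. Then x_1' = x_2 and x_2' = -17x_1 - 2x_2.
A = [[0,1],[-17,-2]]; det(A-λI) = λ^2 + 2λ + 17.
Eigenvalues λ = -1 ± 4i.

y(t) = C_1e^(-t)cos(4t) + C_2e^(-t)sin(4t)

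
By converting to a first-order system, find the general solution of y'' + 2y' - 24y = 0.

y(t) = C_1e^(4t) + C_2e^(-6t)

Let x_1 = y, x_2 = y'. Then x_1' = x_2 and x_2' = 24x_1 - 2x_2.
A = [[0,1],[24,-2]]; det(A-λI) = λ^2 + 2λ - 24.
Eigenvalues λ = 4, -6 with eigenvectors (1,4), (1,-6).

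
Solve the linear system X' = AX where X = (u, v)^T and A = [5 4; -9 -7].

Coefficient matrix A = [[5, 4], [-9, -7]].
Characteristic polynomial det(A - λI) = λ^2 + 2λ + 1 = 0.
Single eigenvalue λ = -1 with algebraic multiplicity 2.
Eigenvector v = (-2,3); generalized eigenvector w with (A-λI)w=v is (1,-2).
General solution: e^(-t)[K_1·v + K_2·(t·v + w)].

u(t) = -2K_1e^(-t) - 2K_2te^(-t) + K_2e^(-t), v(t) = 3K_1e^(-t) + 3K_2te^(-t) - 2K_2e^(-t)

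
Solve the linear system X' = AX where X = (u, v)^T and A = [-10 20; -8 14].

u(t) = -2C_1e^(2t)sin(4t) - C_1e^(2t)cos(4t) - C_2e^(2t)sin(4t) + 2C_2e^(2t)cos(4t), v(t) = -C_1e^(2t)sin(4t) - C_1e^(2t)cos(4t) - C_2e^(2t)sin(4t) + C_2e^(2t)cos(4t)

Coefficient matrix A = [[-10, 20], [-8, 14]].
Characteristic polynomial det(A - λI) = λ^2 - 4λ + 20 = 0.
Eigenvalues λ = 2 ± 4i (complex conjugate pair).
For λ=2+4i: an eigenvector is (-1,-1) - i(-2,-1) = (-1 + 2i, -1 + i).
A real fundamental pair from Re and Im of e^((2+4i)t)v: X_1 = e^(2t)(cos(4t)·(-1,-1) + sin(4t)·(-2,-1)), X_2 = e^(2t)(sin(4t)·(-1,-1) - cos(4t)·(-2,-1)).
General solution: C_1X_1 + C_2X_2.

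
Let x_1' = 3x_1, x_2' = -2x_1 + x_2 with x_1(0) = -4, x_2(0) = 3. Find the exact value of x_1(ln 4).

-256

A = [[3,0],[-2,1]]; eigenvalues λ = 1, 3.
Eigenvectors: (0,1) for λ=1, (-1,1) for λ=3.
From the initial condition, c_1 = -1, c_2 = 4.
x_1(ln 4) = (-1)(4^1)(0) + (4)(4^3)(-1) = -256.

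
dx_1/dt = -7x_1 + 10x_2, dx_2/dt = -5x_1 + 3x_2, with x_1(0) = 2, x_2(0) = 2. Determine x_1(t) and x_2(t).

Coefficient matrix A = [[-7, 10], [-5, 3]].
Characteristic polynomial det(A - λI) = λ^2 + 4λ + 29 = 0.
Eigenvalues λ = -2 ± 5i (complex conjugate pair).
For λ=-2+5i: an eigenvector is (1,0) - i(-1,-1) = (1 + i, 0 + i).
A real fundamental pair from Re and Im of e^((-2+5i)t)v: X_1 = e^(-2t)(cos(5t)·(1,0) + sin(5t)·(-1,-1)), X_2 = e^(-2t)(sin(5t)·(1,0) - cos(5t)·(-1,-1)).
General solution: c_1X_1 + c_2X_2.
Applying x_1(0)=2, x_2(0)=2 gives c_1=0, c_2=2.

x_1(t) = 2e^(-2t)sin(5t) + 2e^(-2t)cos(5t), x_2(t) = 2e^(-2t)cos(5t)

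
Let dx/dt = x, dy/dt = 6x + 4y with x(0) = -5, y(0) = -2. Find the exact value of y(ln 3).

-942

A = [[1,0],[6,4]]; eigenvalues λ = 4, 1.
Eigenvectors: (0,-1) for λ=4, (-1,2) for λ=1.
From the initial condition, c_1 = 12, c_2 = 5.
y(ln 3) = (12)(3^4)(-1) + (5)(3^1)(2) = -942.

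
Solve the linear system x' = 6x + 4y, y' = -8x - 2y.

x(t) = C_1e^(2t)cos(4t) + C_2e^(2t)sin(4t), y(t) = -C_1e^(2t)sin(4t) - C_1e^(2t)cos(4t) - C_2e^(2t)sin(4t) + C_2e^(2t)cos(4t)

Coefficient matrix A = [[6, 4], [-8, -2]].
Characteristic polynomial det(A - λI) = λ^2 - 4λ + 20 = 0.
Eigenvalues λ = 2 ± 4i (complex conjugate pair).
For λ=2+4i: an eigenvector is (1,-1) - i(0,-1) = (1, -1 + i).
A real fundamental pair from Re and Im of e^((2+4i)t)v: X_1 = e^(2t)(cos(4t)·(1,-1) + sin(4t)·(0,-1)), X_2 = e^(2t)(sin(4t)·(1,-1) - cos(4t)·(0,-1)).
General solution: C_1X_1 + C_2X_2.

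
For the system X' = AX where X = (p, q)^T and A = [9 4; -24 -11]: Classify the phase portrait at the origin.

saddle

A = [[9,4],[-24,-11]]; det(A-λI) = λ^2 + 2λ - 3.
λ = -3, 1: opposite signs.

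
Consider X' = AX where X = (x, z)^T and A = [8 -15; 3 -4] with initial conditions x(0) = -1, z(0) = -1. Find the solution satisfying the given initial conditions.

Coefficient matrix A = [[8, -15], [3, -4]].
Characteristic polynomial det(A - λI) = λ^2 - 4λ + 13 = 0.
Eigenvalues λ = 2 ± 3i (complex conjugate pair).
For λ=2+3i: an eigenvector is (-1,0) - i(-2,-1) = (-1 + 2i, 0 + i).
A real fundamental pair from Re and Im of e^((2+3i)t)v: X_1 = e^(2t)(cos(3t)·(-1,0) + sin(3t)·(-2,-1)), X_2 = e^(2t)(sin(3t)·(-1,0) - cos(3t)·(-2,-1)).
General solution: K_1X_1 + K_2X_2.
Applying x(0)=-1, z(0)=-1 gives K_1=-1, K_2=-1.

x(t) = 3e^(2t)sin(3t) - e^(2t)cos(3t), z(t) = e^(2t)sin(3t) - e^(2t)cos(3t)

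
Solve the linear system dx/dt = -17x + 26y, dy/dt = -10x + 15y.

Coefficient matrix A = [[-17, 26], [-10, 15]].
Characteristic polynomial det(A - λI) = λ^2 + 2λ + 5 = 0.
Eigenvalues λ = -1 ± 2i (complex conjugate pair).
For λ=-1+2i: an eigenvector is (2,1) - i(-3,-2) = (2 + 3i, 1 + 2i).
A real fundamental pair from Re and Im of e^((-1+2i)t)v: X_1 = e^(-t)(cos(2t)·(2,1) + sin(2t)·(-3,-2)), X_2 = e^(-t)(sin(2t)·(2,1) - cos(2t)·(-3,-2)).
General solution: c_1X_1 + c_2X_2.

x(t) = -3c_1e^(-t)sin(2t) + 2c_1e^(-t)cos(2t) + 2c_2e^(-t)sin(2t) + 3c_2e^(-t)cos(2t), y(t) = -2c_1e^(-t)sin(2t) + c_1e^(-t)cos(2t) + c_2e^(-t)sin(2t) + 2c_2e^(-t)cos(2t)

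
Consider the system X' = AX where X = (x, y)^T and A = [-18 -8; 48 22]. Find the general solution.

Coefficient matrix A = [[-18, -8], [48, 22]].
Characteristic polynomial det(A - λI) = λ^2 - 4λ - 12 = 0.
Eigenvalues λ = 6, -2.
For λ=6: (A-λI) row 1 is [-24, -8], so an eigenvector is (1, -3).
For λ=-2: (A-λI) row 1 is [-16, -8], so an eigenvector is (-1, 2).
General solution: C_1e^(6t)(1,-3) + C_2e^(-2t)(-1,2).

x(t) = C_1e^(6t) - C_2e^(-2t), y(t) = -3C_1e^(6t) + 2C_2e^(-2t)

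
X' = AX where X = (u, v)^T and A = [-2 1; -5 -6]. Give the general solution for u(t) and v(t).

Coefficient matrix A = [[-2, 1], [-5, -6]].
Characteristic polynomial det(A - λI) = λ^2 + 8λ + 17 = 0.
Eigenvalues λ = -4 ± i (complex conjugate pair).
For λ=-4+i: an eigenvector is (-1,2) - i(0,1) = (-1, 2 - i).
A real fundamental pair from Re and Im of e^((-4+i)t)v: X_1 = e^(-4t)(cos(t)·(-1,2) + sin(t)·(0,1)), X_2 = e^(-4t)(sin(t)·(-1,2) - cos(t)·(0,1)).
General solution: c_1X_1 + c_2X_2.

u(t) = -c_1e^(-4t)cos(t) - c_2e^(-4t)sin(t), v(t) = c_1e^(-4t)sin(t) + 2c_1e^(-4t)cos(t) + 2c_2e^(-4t)sin(t) - c_2e^(-4t)cos(t)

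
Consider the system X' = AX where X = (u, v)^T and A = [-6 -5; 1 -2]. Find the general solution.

u(t) = -C_1e^(-4t)sin(t) - 2C_1e^(-4t)cos(t) - 2C_2e^(-4t)sin(t) + C_2e^(-4t)cos(t), v(t) = C_1e^(-4t)cos(t) + C_2e^(-4t)sin(t)

Coefficient matrix A = [[-6, -5], [1, -2]].
Characteristic polynomial det(A - λI) = λ^2 + 8λ + 17 = 0.
Eigenvalues λ = -4 ± i (complex conjugate pair).
For λ=-4+i: an eigenvector is (-2,1) - i(-1,0) = (-2 + i, 1).
A real fundamental pair from Re and Im of e^((-4+i)t)v: X_1 = e^(-4t)(cos(t)·(-2,1) + sin(t)·(-1,0)), X_2 = e^(-4t)(sin(t)·(-2,1) - cos(t)·(-1,0)).
General solution: C_1X_1 + C_2X_2.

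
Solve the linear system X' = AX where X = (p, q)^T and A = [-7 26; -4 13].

p(t) = -2C_1e^(3t)sin(2t) + 3C_1e^(3t)cos(2t) + 3C_2e^(3t)sin(2t) + 2C_2e^(3t)cos(2t), q(t) = -C_1e^(3t)sin(2t) + C_1e^(3t)cos(2t) + C_2e^(3t)sin(2t) + C_2e^(3t)cos(2t)

Coefficient matrix A = [[-7, 26], [-4, 13]].
Characteristic polynomial det(A - λI) = λ^2 - 6λ + 13 = 0.
Eigenvalues λ = 3 ± 2i (complex conjugate pair).
For λ=3+2i: an eigenvector is (3,1) - i(-2,-1) = (3 + 2i, 1 + i).
A real fundamental pair from Re and Im of e^((3+2i)t)v: X_1 = e^(3t)(cos(2t)·(3,1) + sin(2t)·(-2,-1)), X_2 = e^(3t)(sin(2t)·(3,1) - cos(2t)·(-2,-1)).
General solution: C_1X_1 + C_2X_2.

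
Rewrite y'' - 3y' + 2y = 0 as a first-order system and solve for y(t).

y(t) = K_1e^(2t) + K_2e^(t)

Let x_1 = y, x_2 = y'. Then x_1' = x_2 and x_2' = -2x_1 + 3x_2.
A = [[0,1],[-2,3]]; det(A-λI) = λ^2 - 3λ + 2.
Eigenvalues λ = 2, 1 with eigenvectors (1,2), (1,1).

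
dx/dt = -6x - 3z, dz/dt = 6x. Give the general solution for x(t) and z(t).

x(t) = -K_1e^(-3t)sin(3t) + K_2e^(-3t)cos(3t), z(t) = K_1e^(-3t)sin(3t) + K_1e^(-3t)cos(3t) + K_2e^(-3t)sin(3t) - K_2e^(-3t)cos(3t)

Coefficient matrix A = [[-6, -3], [6, 0]].
Characteristic polynomial det(A - λI) = λ^2 + 6λ + 18 = 0.
Eigenvalues λ = -3 ± 3i (complex conjugate pair).
For λ=-3+3i: an eigenvector is (0,1) - i(-1,1) = (0 + i, 1 - i).
A real fundamental pair from Re and Im of e^((-3+3i)t)v: X_1 = e^(-3t)(cos(3t)·(0,1) + sin(3t)·(-1,1)), X_2 = e^(-3t)(sin(3t)·(0,1) - cos(3t)·(-1,1)).
General solution: K_1X_1 + K_2X_2.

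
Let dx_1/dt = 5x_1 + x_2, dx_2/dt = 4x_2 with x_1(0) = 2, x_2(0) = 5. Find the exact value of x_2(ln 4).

A = [[5,1],[0,4]]; eigenvalues λ = 5, 4.
Eigenvectors: (-1,0) for λ=5, (-1,1) for λ=4.
From the initial condition, c_1 = -7, c_2 = 5.
x_2(ln 4) = (-7)(4^5)(0) + (5)(4^4)(1) = 1280.

1280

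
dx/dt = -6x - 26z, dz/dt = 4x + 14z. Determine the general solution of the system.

Coefficient matrix A = [[-6, -26], [4, 14]].
Characteristic polynomial det(A - λI) = λ^2 - 8λ + 20 = 0.
Eigenvalues λ = 4 ± 2i (complex conjugate pair).
For λ=4+2i: an eigenvector is (2,-1) - i(3,-1) = (2 - 3i, -1 + i).
A real fundamental pair from Re and Im of e^((4+2i)t)v: X_1 = e^(4t)(cos(2t)·(2,-1) + sin(2t)·(3,-1)), X_2 = e^(4t)(sin(2t)·(2,-1) - cos(2t)·(3,-1)).
General solution: c_1X_1 + c_2X_2.

x(t) = 3c_1e^(4t)sin(2t) + 2c_1e^(4t)cos(2t) + 2c_2e^(4t)sin(2t) - 3c_2e^(4t)cos(2t), z(t) = -c_1e^(4t)sin(2t) - c_1e^(4t)cos(2t) - c_2e^(4t)sin(2t) + c_2e^(4t)cos(2t)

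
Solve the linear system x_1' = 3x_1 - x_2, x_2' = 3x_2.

Coefficient matrix A = [[3, -1], [0, 3]].
Characteristic polynomial det(A - λI) = λ^2 - 6λ + 9 = 0.
Single eigenvalue λ = 3 with algebraic multiplicity 2.
Eigenvector v = (1,0); generalized eigenvector w with (A-λI)w=v is (1,-1).
General solution: e^(3t)[c_1·v + c_2·(t·v + w)].

x_1(t) = c_1e^(3t) + c_2te^(3t) + c_2e^(3t), x_2(t) = -c_2e^(3t)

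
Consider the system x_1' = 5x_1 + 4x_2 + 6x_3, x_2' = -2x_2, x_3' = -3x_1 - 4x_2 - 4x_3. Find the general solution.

x_1(t) = -4C_1e^(-2t) - C_2e^(-t) - 2C_3e^(2t), x_2(t) = C_1e^(-2t), x_3(t) = 4C_1e^(-2t) + C_2e^(-t) + C_3e^(2t)

Coefficient matrix A = [[5, 4, 6], [0, -2, 0], [-3, -4, -4]].
det(A - λI) = 0 gives eigenvalues λ = -2, -1, 2.
For λ=-2: eigenvector (-4,1,4).
For λ=-1: eigenvector (-1,0,1).
For λ=2: eigenvector (-2,0,1).
General solution: C_1e^(-2t)(-4,1,4) + C_2e^(-t)(-1,0,1) + C_3e^(2t)(-2,0,1).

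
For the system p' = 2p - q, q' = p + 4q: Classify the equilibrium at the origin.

A = [[2,-1],[1,4]]; det(A-λI) = λ^2 - 6λ + 9.
repeated λ = 3 with a single eigenvector.

unstable improper node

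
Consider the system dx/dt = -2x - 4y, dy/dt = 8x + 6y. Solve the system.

x(t) = c_1e^(2t)cos(4t) + c_2e^(2t)sin(4t), y(t) = c_1e^(2t)sin(4t) - c_1e^(2t)cos(4t) - c_2e^(2t)sin(4t) - c_2e^(2t)cos(4t)

Coefficient matrix A = [[-2, -4], [8, 6]].
Characteristic polynomial det(A - λI) = λ^2 - 4λ + 20 = 0.
Eigenvalues λ = 2 ± 4i (complex conjugate pair).
For λ=2+4i: an eigenvector is (1,-1) - i(0,1) = (1, -1 - i).
A real fundamental pair from Re and Im of e^((2+4i)t)v: X_1 = e^(2t)(cos(4t)·(1,-1) + sin(4t)·(0,1)), X_2 = e^(2t)(sin(4t)·(1,-1) - cos(4t)·(0,1)).
General solution: c_1X_1 + c_2X_2.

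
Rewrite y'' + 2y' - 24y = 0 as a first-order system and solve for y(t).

Let x_1 = y, x_2 = y'. Then x_1' = x_2 and x_2' = 24x_1 - 2x_2.
A = [[0,1],[24,-2]]; det(A-λI) = λ^2 + 2λ - 24.
Eigenvalues λ = -6, 4 with eigenvectors (1,-6), (1,4).

y(t) = K_1e^(-6t) + K_2e^(4t)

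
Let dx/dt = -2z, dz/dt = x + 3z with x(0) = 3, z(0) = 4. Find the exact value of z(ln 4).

A = [[0,-2],[1,3]]; eigenvalues λ = 1, 2.
Eigenvectors: (-2,1) for λ=1, (-1,1) for λ=2.
From the initial condition, c_1 = -7, c_2 = 11.
z(ln 4) = (-7)(4^1)(1) + (11)(4^2)(1) = 148.

148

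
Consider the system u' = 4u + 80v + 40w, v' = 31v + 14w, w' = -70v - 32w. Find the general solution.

Coefficient matrix A = [[4, 80, 40], [0, 31, 14], [0, -70, -32]].
det(A - λI) = 0 gives eigenvalues λ = 4, 3, -4.
For λ=4: eigenvector (1,0,0).
For λ=3: eigenvector (0,1,-2).
For λ=-4: eigenvector (-5,-2,5).
General solution: C_1e^(4t)(1,0,0) + C_2e^(3t)(0,1,-2) + C_3e^(-4t)(-5,-2,5).

u(t) = C_1e^(4t) - 5C_3e^(-4t), v(t) = C_2e^(3t) - 2C_3e^(-4t), w(t) = -2C_2e^(3t) + 5C_3e^(-4t)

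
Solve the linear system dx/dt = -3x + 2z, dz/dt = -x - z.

Coefficient matrix A = [[-3, 2], [-1, -1]].
Characteristic polynomial det(A - λI) = λ^2 + 4λ + 5 = 0.
Eigenvalues λ = -2 ± i (complex conjugate pair).
For λ=-2+i: an eigenvector is (1,0) - i(-1,-1) = (1 + i, 0 + i).
A real fundamental pair from Re and Im of e^((-2+i)t)v: X_1 = e^(-2t)(cos(t)·(1,0) + sin(t)·(-1,-1)), X_2 = e^(-2t)(sin(t)·(1,0) - cos(t)·(-1,-1)).
General solution: C_1X_1 + C_2X_2.

x(t) = -C_1e^(-2t)sin(t) + C_1e^(-2t)cos(t) + C_2e^(-2t)sin(t) + C_2e^(-2t)cos(t), z(t) = -C_1e^(-2t)sin(t) + C_2e^(-2t)cos(t)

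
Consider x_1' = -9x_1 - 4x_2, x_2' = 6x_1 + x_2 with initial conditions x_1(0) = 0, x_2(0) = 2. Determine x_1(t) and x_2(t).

Coefficient matrix A = [[-9, -4], [6, 1]].
Characteristic polynomial det(A - λI) = λ^2 + 8λ + 15 = 0.
Eigenvalues λ = -5, -3.
For λ=-5: (A-λI) row 1 is [-4, -4], so an eigenvector is (1, -1).
For λ=-3: (A-λI) row 1 is [-6, -4], so an eigenvector is (2, -3).
General solution: C_1e^(-5t)(1,-1) + C_2e^(-3t)(2,-3).
Applying x_1(0)=0, x_2(0)=2 gives C_1=4, C_2=-2.

x_1(t) = -4e^(-3t) + 4e^(-5t), x_2(t) = 6e^(-3t) - 4e^(-5t)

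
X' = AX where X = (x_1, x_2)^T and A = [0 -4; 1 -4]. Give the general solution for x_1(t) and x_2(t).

Coefficient matrix A = [[0, -4], [1, -4]].
Characteristic polynomial det(A - λI) = λ^2 + 4λ + 4 = 0.
Single eigenvalue λ = -2 with algebraic multiplicity 2.
Eigenvector v = (2,1); generalized eigenvector w with (A-λI)w=v is (-3,-2).
General solution: e^(-2t)[c_1·v + c_2·(t·v + w)].

x_1(t) = 2c_1e^(-2t) + 2c_2te^(-2t) - 3c_2e^(-2t), x_2(t) = c_1e^(-2t) + c_2te^(-2t) - 2c_2e^(-2t)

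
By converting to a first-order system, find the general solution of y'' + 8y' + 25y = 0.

y(t) = c_1e^(-4t)cos(3t) + c_2e^(-4t)sin(3t)

Let x_1 = y, x_2 = y'. Then x_1' = x_2 and x_2' = -25x_1 - 8x_2.
A = [[0,1],[-25,-8]]; det(A-λI) = λ^2 + 8λ + 25.
Eigenvalues λ = -4 ± 3i.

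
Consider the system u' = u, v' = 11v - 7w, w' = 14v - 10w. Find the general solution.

Coefficient matrix A = [[1, 0, 0], [0, 11, -7], [0, 14, -10]].
det(A - λI) = 0 gives eigenvalues λ = 1, 4, -3.
For λ=1: eigenvector (1,0,0).
For λ=4: eigenvector (0,1,1).
For λ=-3: eigenvector (0,1,2).
General solution: K_1e^(t)(1,0,0) + K_2e^(4t)(0,1,1) + K_3e^(-3t)(0,1,2).

u(t) = K_1e^(t), v(t) = K_2e^(4t) + K_3e^(-3t), w(t) = K_2e^(4t) + 2K_3e^(-3t)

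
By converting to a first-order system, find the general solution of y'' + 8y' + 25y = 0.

y(t) = c_1e^(-4t)cos(3t) + c_2e^(-4t)sin(3t)

Let x_1 = y, x_2 = y'. Then x_1' = x_2 and x_2' = -25x_1 - 8x_2.
A = [[0,1],[-25,-8]]; det(A-λI) = λ^2 + 8λ + 25.
Eigenvalues λ = -4 ± 3i.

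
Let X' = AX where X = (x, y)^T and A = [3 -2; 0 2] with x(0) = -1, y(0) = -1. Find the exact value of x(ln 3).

A = [[3,-2],[0,2]]; eigenvalues λ = 3, 2.
Eigenvectors: (-1,0) for λ=3, (-2,-1) for λ=2.
From the initial condition, c_1 = -1, c_2 = 1.
x(ln 3) = (-1)(3^3)(-1) + (1)(3^2)(-2) = 9.

9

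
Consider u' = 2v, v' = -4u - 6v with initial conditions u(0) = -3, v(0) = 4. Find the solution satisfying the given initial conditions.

u(t) = -2e^(-2t) - e^(-4t), v(t) = 2e^(-2t) + 2e^(-4t)

Coefficient matrix A = [[0, 2], [-4, -6]].
Characteristic polynomial det(A - λI) = λ^2 + 6λ + 8 = 0.
Eigenvalues λ = -2, -4.
For λ=-2: (A-λI) row 1 is [2, 2], so an eigenvector is (1, -1).
For λ=-4: (A-λI) row 1 is [4, 2], so an eigenvector is (1, -2).
General solution: c_1e^(-2t)(1,-1) + c_2e^(-4t)(1,-2).
Applying u(0)=-3, v(0)=4 gives c_1=-2, c_2=-1.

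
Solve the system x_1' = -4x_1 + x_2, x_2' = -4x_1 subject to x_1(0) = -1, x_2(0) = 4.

x_1(t) = 6te^(-2t) - e^(-2t), x_2(t) = 12te^(-2t) + 4e^(-2t)

Coefficient matrix A = [[-4, 1], [-4, 0]].
Characteristic polynomial det(A - λI) = λ^2 + 4λ + 4 = 0.
Single eigenvalue λ = -2 with algebraic multiplicity 2.
Eigenvector v = (-1,-2); generalized eigenvector w with (A-λI)w=v is (1,1).
General solution: e^(-2t)[C_1·v + C_2·(t·v + w)].
Applying x_1(0)=-1, x_2(0)=4 gives C_1=-5, C_2=-6.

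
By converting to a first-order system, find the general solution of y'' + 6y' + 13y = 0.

Let x_1 = y, x_2 = y'. Then x_1' = x_2 and x_2' = -13x_1 - 6x_2.
A = [[0,1],[-13,-6]]; det(A-λI) = λ^2 + 6λ + 13.
Eigenvalues λ = -3 ± 2i.

y(t) = C_1e^(-3t)cos(2t) + C_2e^(-3t)sin(2t)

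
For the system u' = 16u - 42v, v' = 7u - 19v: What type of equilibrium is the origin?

A = [[16,-42],[7,-19]]; det(A-λI) = λ^2 + 3λ - 10.
λ = 2, -5: opposite signs.

saddle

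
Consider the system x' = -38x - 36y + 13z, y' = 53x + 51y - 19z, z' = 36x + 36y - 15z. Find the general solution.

x(t) = K_1e^(-2t) - 3K_2e^(-3t) + 2K_3e^(3t), y(t) = -K_1e^(-2t) + 4K_2e^(-3t) - 3K_3e^(3t), z(t) = 3K_2e^(-3t) - 2K_3e^(3t)

Coefficient matrix A = [[-38, -36, 13], [53, 51, -19], [36, 36, -15]].
det(A - λI) = 0 gives eigenvalues λ = -2, -3, 3.
For λ=-2: eigenvector (1,-1,0).
For λ=-3: eigenvector (-3,4,3).
For λ=3: eigenvector (2,-3,-2).
General solution: K_1e^(-2t)(1,-1,0) + K_2e^(-3t)(-3,4,3) + K_3e^(3t)(2,-3,-2).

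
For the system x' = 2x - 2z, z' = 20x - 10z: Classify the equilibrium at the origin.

A = [[2,-2],[20,-10]]; det(A-λI) = λ^2 + 8λ + 20.
λ = -4 ± 2i: negative real part.

stable spiral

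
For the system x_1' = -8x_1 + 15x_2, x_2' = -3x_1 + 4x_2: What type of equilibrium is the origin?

A = [[-8,15],[-3,4]]; det(A-λI) = λ^2 + 4λ + 13.
λ = -2 ± 3i: negative real part.

stable spiral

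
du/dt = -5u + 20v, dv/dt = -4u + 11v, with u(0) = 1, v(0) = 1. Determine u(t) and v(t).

u(t) = 3e^(3t)sin(4t) + e^(3t)cos(4t), v(t) = e^(3t)sin(4t) + e^(3t)cos(4t)

Coefficient matrix A = [[-5, 20], [-4, 11]].
Characteristic polynomial det(A - λI) = λ^2 - 6λ + 25 = 0.
Eigenvalues λ = 3 ± 4i (complex conjugate pair).
For λ=3+4i: an eigenvector is (1,0) - i(-2,-1) = (1 + 2i, 0 + i).
A real fundamental pair from Re and Im of e^((3+4i)t)v: X_1 = e^(3t)(cos(4t)·(1,0) + sin(4t)·(-2,-1)), X_2 = e^(3t)(sin(4t)·(1,0) - cos(4t)·(-2,-1)).
General solution: C_1X_1 + C_2X_2.
Applying u(0)=1, v(0)=1 gives C_1=-1, C_2=1.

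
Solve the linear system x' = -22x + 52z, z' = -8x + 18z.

Coefficient matrix A = [[-22, 52], [-8, 18]].
Characteristic polynomial det(A - λI) = λ^2 + 4λ + 20 = 0.
Eigenvalues λ = -2 ± 4i (complex conjugate pair).
For λ=-2+4i: an eigenvector is (3,1) - i(-2,-1) = (3 + 2i, 1 + i).
A real fundamental pair from Re and Im of e^((-2+4i)t)v: X_1 = e^(-2t)(cos(4t)·(3,1) + sin(4t)·(-2,-1)), X_2 = e^(-2t)(sin(4t)·(3,1) - cos(4t)·(-2,-1)).
General solution: K_1X_1 + K_2X_2.

x(t) = -2K_1e^(-2t)sin(4t) + 3K_1e^(-2t)cos(4t) + 3K_2e^(-2t)sin(4t) + 2K_2e^(-2t)cos(4t), z(t) = -K_1e^(-2t)sin(4t) + K_1e^(-2t)cos(4t) + K_2e^(-2t)sin(4t) + K_2e^(-2t)cos(4t)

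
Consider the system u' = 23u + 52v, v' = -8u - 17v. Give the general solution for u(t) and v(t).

Coefficient matrix A = [[23, 52], [-8, -17]].
Characteristic polynomial det(A - λI) = λ^2 - 6λ + 25 = 0.
Eigenvalues λ = 3 ± 4i (complex conjugate pair).
For λ=3+4i: an eigenvector is (-3,1) - i(-2,1) = (-3 + 2i, 1 - i).
A real fundamental pair from Re and Im of e^((3+4i)t)v: X_1 = e^(3t)(cos(4t)·(-3,1) + sin(4t)·(-2,1)), X_2 = e^(3t)(sin(4t)·(-3,1) - cos(4t)·(-2,1)).
General solution: c_1X_1 + c_2X_2.

u(t) = -2c_1e^(3t)sin(4t) - 3c_1e^(3t)cos(4t) - 3c_2e^(3t)sin(4t) + 2c_2e^(3t)cos(4t), v(t) = c_1e^(3t)sin(4t) + c_1e^(3t)cos(4t) + c_2e^(3t)sin(4t) - c_2e^(3t)cos(4t)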